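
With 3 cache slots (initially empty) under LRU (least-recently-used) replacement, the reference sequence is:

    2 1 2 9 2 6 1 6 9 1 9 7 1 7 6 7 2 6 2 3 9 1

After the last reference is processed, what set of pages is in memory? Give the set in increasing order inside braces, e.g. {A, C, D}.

2 → miss, frames {2}
1 → miss, frames {2,1}
2 → hit
9 → miss, frames {1,2,9}
2 → hit
6 → miss, evict 1, frames {9,2,6}
1 → miss, evict 9, frames {2,6,1}
6 → hit
9 → miss, evict 2, frames {1,6,9}
1 → hit
9 → hit
7 → miss, evict 6, frames {1,9,7}
1 → hit
7 → hit
6 → miss, evict 9, frames {1,7,6}
7 → hit
2 → miss, evict 1, frames {6,7,2}
6 → hit
2 → hit
3 → miss, evict 7, frames {6,2,3}
9 → miss, evict 6, frames {2,3,9}
1 → miss, evict 2, frames {3,9,1}

{1, 3, 9}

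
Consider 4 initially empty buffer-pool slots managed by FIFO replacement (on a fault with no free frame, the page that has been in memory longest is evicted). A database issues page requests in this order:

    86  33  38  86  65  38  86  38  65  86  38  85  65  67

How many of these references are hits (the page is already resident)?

8

86 → miss, frames [86]
33 → miss, frames [86, 33]
38 → miss, frames [86, 33, 38]
86 → hit
65 → miss, frames [86, 33, 38, 65]
38 → hit
86 → hit
38 → hit
65 → hit
86 → hit
38 → hit
85 → miss, evict 86, frames [33, 38, 65, 85]
65 → hit
67 → miss, evict 33, frames [38, 65, 85, 67]
Hits: 8.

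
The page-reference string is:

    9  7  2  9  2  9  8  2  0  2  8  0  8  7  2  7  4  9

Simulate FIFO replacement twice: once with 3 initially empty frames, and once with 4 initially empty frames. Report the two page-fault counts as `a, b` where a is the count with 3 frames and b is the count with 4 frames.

3 frames: F F F . . . F . F . . . . F F . F F → 9 faults.
4 frames: F F F . . . F . F . . . . . . . F F → 7 faults.
7 < 9: adding a frame reduced faults, as is typical.

9, 7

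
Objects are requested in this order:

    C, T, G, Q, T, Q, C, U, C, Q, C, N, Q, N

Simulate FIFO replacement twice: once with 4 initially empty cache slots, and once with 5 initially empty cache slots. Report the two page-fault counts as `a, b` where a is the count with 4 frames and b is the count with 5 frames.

7, 6

4 frames: F F F F . . . F F . . F . . → 7 faults.
5 frames: F F F F . . . F . . . F . . → 6 faults.
6 < 7: adding a frame reduced faults, as is typical.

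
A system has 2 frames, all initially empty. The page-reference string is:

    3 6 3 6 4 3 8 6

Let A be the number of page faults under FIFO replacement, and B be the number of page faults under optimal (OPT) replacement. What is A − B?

Under FIFO: F F . . F F F F → 6 faults.
Under OPT: F F . . F . F F → 5 faults.
A − B = 6 − 5 = 1.

1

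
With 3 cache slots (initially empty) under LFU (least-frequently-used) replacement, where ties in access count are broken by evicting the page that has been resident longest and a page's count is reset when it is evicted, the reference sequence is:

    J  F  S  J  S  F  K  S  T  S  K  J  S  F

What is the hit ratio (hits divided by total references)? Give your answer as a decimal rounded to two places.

0.50

J → miss, frames (J)
F → miss, frames (J F)
S → miss, frames (J F S)
J → hit
S → hit
F → hit
K → miss, evict J, frames (F S K)
S → hit
T → miss, evict K, frames (F S T)
S → hit
K → miss, evict T, frames (F S K)
J → miss, evict K, frames (F S J)
S → hit
F → hit
Hits: 7 of 14 references → 7/14 = 0.5000.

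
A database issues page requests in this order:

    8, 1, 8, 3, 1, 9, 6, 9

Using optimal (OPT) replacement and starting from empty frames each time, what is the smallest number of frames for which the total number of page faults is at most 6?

2

f=1: 8 faults
f=2: 5 faults
f=3: 5 faults
f=4: 5 faults
f=5: 5 faults
Smallest f with faults ≤ 6 is 2.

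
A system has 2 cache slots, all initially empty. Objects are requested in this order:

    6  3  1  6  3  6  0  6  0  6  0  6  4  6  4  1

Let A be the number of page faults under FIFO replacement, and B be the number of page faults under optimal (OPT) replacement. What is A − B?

Under FIFO: F F F F F . F F . . . . F . . F → 9 faults.
Under OPT: F F F . F . F . . . . . F . . F → 7 faults.
A − B = 9 − 7 = 2.

2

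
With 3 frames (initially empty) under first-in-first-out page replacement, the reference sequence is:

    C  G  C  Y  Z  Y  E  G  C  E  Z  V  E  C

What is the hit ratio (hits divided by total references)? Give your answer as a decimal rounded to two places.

0.21

C → fault, frames (C)
G → fault, frames (C G)
C → hit
Y → fault, frames (C G Y)
Z → fault, evict C, frames (G Y Z)
Y → hit
E → fault, evict G, frames (Y Z E)
G → fault, evict Y, frames (Z E G)
C → fault, evict Z, frames (E G C)
E → hit
Z → fault, evict E, frames (G C Z)
V → fault, evict G, frames (C Z V)
E → fault, evict C, frames (Z V E)
C → fault, evict Z, frames (V E C)
Hits: 3 of 14 references → 3/14 = 0.2143.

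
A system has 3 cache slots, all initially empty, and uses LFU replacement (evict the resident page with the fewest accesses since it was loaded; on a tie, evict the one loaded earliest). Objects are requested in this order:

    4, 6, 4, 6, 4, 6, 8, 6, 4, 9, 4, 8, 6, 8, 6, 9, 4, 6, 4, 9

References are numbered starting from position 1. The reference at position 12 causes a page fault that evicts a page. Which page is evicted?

pos 1: 4 → miss, frames {4}
pos 2: 6 → miss, frames {4,6}
pos 3: 4 → hit
pos 4: 6 → hit
pos 5: 4 → hit
pos 6: 6 → hit
pos 7: 8 → miss, frames {4,6,8}
pos 8: 6 → hit
pos 9: 4 → hit
pos 10: 9 → miss, evict 8, frames {4,6,9}
pos 11: 4 → hit
pos 12: 8 → miss, evict 9, frames {4,6,8}
At position 12, page 9 is evicted.

9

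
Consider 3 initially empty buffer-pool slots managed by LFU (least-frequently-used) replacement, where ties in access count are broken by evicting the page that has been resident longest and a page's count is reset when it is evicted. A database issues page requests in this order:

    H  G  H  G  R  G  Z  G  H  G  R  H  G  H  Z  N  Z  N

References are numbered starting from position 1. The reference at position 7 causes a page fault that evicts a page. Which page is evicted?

pos 1: H → miss, frames {H}
pos 2: G → miss, frames {H,G}
pos 3: H → hit
pos 4: G → hit
pos 5: R → miss, frames {H,G,R}
pos 6: G → hit
pos 7: Z → miss, evict R, frames {H,G,Z}
At position 7, page R is evicted.

R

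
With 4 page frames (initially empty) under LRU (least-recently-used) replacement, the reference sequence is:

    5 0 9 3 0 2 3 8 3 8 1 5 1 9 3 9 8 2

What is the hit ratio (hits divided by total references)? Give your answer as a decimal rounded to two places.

5 → miss, frames [5]
0 → miss, frames [5, 0]
9 → miss, frames [5, 0, 9]
3 → miss, frames [5, 0, 9, 3]
0 → hit
2 → miss, evict 5, frames [9, 3, 0, 2]
3 → hit
8 → miss, evict 9, frames [0, 2, 3, 8]
3 → hit
8 → hit
1 → miss, evict 0, frames [2, 3, 8, 1]
5 → miss, evict 2, frames [3, 8, 1, 5]
1 → hit
9 → miss, evict 3, frames [8, 5, 1, 9]
3 → miss, evict 8, frames [5, 1, 9, 3]
9 → hit
8 → miss, evict 5, frames [1, 3, 9, 8]
2 → miss, evict 1, frames [3, 9, 8, 2]
Hits: 6 of 18 references → 6/18 = 0.3333.

0.33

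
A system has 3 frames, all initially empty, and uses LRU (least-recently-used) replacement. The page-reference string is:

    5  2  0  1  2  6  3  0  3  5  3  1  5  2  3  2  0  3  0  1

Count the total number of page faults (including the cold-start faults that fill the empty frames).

13

5 -> fault, frames {5}
2 -> fault, frames {5,2}
0 -> fault, frames {5,2,0}
1 -> fault, evict 5, frames {2,0,1}
2 -> hit
6 -> fault, evict 0, frames {1,2,6}
3 -> fault, evict 1, frames {2,6,3}
0 -> fault, evict 2, frames {6,3,0}
3 -> hit
5 -> fault, evict 6, frames {0,3,5}
3 -> hit
1 -> fault, evict 0, frames {5,3,1}
5 -> hit
2 -> fault, evict 3, frames {1,5,2}
3 -> fault, evict 1, frames {5,2,3}
2 -> hit
0 -> fault, evict 5, frames {3,2,0}
3 -> hit
0 -> hit
1 -> fault, evict 2, frames {3,0,1}
Page faults: 13.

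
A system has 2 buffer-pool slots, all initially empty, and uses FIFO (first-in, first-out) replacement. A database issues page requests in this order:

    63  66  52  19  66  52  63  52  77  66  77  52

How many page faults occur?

63: miss, frames {63}
66: miss, frames {63,66}
52: miss, evict 63, frames {66,52}
19: miss, evict 66, frames {52,19}
66: miss, evict 52, frames {19,66}
52: miss, evict 19, frames {66,52}
63: miss, evict 66, frames {52,63}
52: hit
77: miss, evict 52, frames {63,77}
66: miss, evict 63, frames {77,66}
77: hit
52: miss, evict 77, frames {66,52}
Page faults: 10.

10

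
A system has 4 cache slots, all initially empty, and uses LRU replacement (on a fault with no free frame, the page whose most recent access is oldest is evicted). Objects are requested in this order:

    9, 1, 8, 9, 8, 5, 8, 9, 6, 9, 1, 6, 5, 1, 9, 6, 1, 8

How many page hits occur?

10

9 → miss, frames [9]
1 → miss, frames [9, 1]
8 → miss, frames [9, 1, 8]
9 → hit
8 → hit
5 → miss, frames [1, 9, 8, 5]
8 → hit
9 → hit
6 → miss, evict 1, frames [5, 8, 9, 6]
9 → hit
1 → miss, evict 5, frames [8, 6, 9, 1]
6 → hit
5 → miss, evict 8, frames [9, 1, 6, 5]
1 → hit
9 → hit
6 → hit
1 → hit
8 → miss, evict 5, frames [9, 6, 1, 8]
Hits: 10.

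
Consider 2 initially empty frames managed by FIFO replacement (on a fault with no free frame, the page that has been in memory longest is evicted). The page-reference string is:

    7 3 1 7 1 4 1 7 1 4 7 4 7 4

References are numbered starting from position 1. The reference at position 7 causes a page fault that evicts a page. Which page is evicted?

7

pos 1: 7 -> fault, frames {7}
pos 2: 3 -> fault, frames {7,3}
pos 3: 1 -> fault, evict 7, frames {3,1}
pos 4: 7 -> fault, evict 3, frames {1,7}
pos 5: 1 -> hit
pos 6: 4 -> fault, evict 1, frames {7,4}
pos 7: 1 -> fault, evict 7, frames {4,1}
At position 7, page 7 is evicted.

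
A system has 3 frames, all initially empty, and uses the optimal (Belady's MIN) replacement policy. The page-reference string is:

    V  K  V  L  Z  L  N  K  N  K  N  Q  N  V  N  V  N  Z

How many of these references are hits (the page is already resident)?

11

V → fault, frames [V]
K → fault, frames [V, K]
V → hit
L → fault, frames [V, K, L]
Z → fault, evict V, frames [K, L, Z]
L → hit
N → fault, evict L, frames [K, Z, N]
K → hit
N → hit
K → hit
N → hit
Q → fault, evict K, frames [Z, N, Q]
N → hit
V → fault, evict Q, frames [Z, N, V]
N → hit
V → hit
N → hit
Z → hit
Hits: 11.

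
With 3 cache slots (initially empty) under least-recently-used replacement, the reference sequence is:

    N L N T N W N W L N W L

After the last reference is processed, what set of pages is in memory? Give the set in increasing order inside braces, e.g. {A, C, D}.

N → fault, frames {N}
L → fault, frames {N,L}
N → hit
T → fault, frames {L,N,T}
N → hit
W → fault, evict L, frames {T,N,W}
N → hit
W → hit
L → fault, evict T, frames {N,W,L}
N → hit
W → hit
L → hit

{L, N, W}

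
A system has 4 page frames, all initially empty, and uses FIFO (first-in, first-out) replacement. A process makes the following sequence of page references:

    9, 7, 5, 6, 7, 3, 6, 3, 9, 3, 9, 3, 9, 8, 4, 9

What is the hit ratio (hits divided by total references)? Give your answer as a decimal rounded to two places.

0.50

9 -> fault, frames {9}
7 -> fault, frames {9,7}
5 -> fault, frames {9,7,5}
6 -> fault, frames {9,7,5,6}
7 -> hit
3 -> fault, evict 9, frames {7,5,6,3}
6 -> hit
3 -> hit
9 -> fault, evict 7, frames {5,6,3,9}
3 -> hit
9 -> hit
3 -> hit
9 -> hit
8 -> fault, evict 5, frames {6,3,9,8}
4 -> fault, evict 6, frames {3,9,8,4}
9 -> hit
Hits: 8 of 16 references → 8/16 = 0.5000.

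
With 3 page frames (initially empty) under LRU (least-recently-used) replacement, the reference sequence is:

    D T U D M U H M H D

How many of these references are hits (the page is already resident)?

4

D -> fault, frames [D]
T -> fault, frames [D, T]
U -> fault, frames [D, T, U]
D -> hit
M -> fault, evict T, frames [U, D, M]
U -> hit
H -> fault, evict D, frames [M, U, H]
M -> hit
H -> hit
D -> fault, evict U, frames [M, H, D]
Hits: 4.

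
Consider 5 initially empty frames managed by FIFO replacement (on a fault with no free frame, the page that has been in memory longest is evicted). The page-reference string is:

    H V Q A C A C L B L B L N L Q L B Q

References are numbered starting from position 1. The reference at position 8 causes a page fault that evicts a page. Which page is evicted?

H

pos 1: H: miss, frames [H]
pos 2: V: miss, frames [H, V]
pos 3: Q: miss, frames [H, V, Q]
pos 4: A: miss, frames [H, V, Q, A]
pos 5: C: miss, frames [H, V, Q, A, C]
pos 6: A: hit
pos 7: C: hit
pos 8: L: miss, evict H, frames [V, Q, A, C, L]
At position 8, page H is evicted.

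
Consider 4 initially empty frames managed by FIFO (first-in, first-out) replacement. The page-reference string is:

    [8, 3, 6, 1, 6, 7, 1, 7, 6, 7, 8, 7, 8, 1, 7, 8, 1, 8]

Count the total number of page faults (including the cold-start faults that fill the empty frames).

8: fault, frames {8}
3: fault, frames {8,3}
6: fault, frames {8,3,6}
1: fault, frames {8,3,6,1}
6: hit
7: fault, evict 8, frames {3,6,1,7}
1: hit
7: hit
6: hit
7: hit
8: fault, evict 3, frames {6,1,7,8}
7: hit
8: hit
1: hit
7: hit
8: hit
1: hit
8: hit
Page faults: 6.

6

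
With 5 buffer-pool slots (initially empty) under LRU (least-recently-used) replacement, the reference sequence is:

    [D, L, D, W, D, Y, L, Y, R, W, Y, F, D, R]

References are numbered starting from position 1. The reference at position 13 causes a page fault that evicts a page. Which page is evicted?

L

pos 1: D → miss, frames (D)
pos 2: L → miss, frames (D L)
pos 3: D → hit
pos 4: W → miss, frames (L D W)
pos 5: D → hit
pos 6: Y → miss, frames (L W D Y)
pos 7: L → hit
pos 8: Y → hit
pos 9: R → miss, frames (W D L Y R)
pos 10: W → hit
pos 11: Y → hit
pos 12: F → miss, evict D, frames (L R W Y F)
pos 13: D → miss, evict L, frames (R W Y F D)
At position 13, page L is evicted.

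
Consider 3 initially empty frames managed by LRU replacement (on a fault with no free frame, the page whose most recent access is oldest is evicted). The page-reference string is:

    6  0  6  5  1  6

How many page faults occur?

6: fault, frames {6}
0: fault, frames {6,0}
6: hit
5: fault, frames {0,6,5}
1: fault, evict 0, frames {6,5,1}
6: hit
Page faults: 4.

4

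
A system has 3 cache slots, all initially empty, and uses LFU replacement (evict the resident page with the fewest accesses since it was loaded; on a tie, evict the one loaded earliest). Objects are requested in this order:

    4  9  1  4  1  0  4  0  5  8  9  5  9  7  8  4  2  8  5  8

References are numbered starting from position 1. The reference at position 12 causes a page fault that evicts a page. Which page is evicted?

pos 1: 4 → fault, frames (4)
pos 2: 9 → fault, frames (4 9)
pos 3: 1 → fault, frames (4 9 1)
pos 4: 4 → hit
pos 5: 1 → hit
pos 6: 0 → fault, evict 9, frames (4 1 0)
pos 7: 4 → hit
pos 8: 0 → hit
pos 9: 5 → fault, evict 1, frames (4 0 5)
pos 10: 8 → fault, evict 5, frames (4 0 8)
pos 11: 9 → fault, evict 8, frames (4 0 9)
pos 12: 5 → fault, evict 9, frames (4 0 5)
At position 12, page 9 is evicted.

9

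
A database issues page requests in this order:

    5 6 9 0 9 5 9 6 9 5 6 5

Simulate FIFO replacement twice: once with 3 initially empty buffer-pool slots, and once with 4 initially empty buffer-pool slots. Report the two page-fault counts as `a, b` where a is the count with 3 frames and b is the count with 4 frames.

7, 4

3 frames: F F F F . F . F F . . . → 7 faults.
4 frames: F F F F . . . . . . . . → 4 faults.
4 < 7: adding a frame reduced faults, as is typical.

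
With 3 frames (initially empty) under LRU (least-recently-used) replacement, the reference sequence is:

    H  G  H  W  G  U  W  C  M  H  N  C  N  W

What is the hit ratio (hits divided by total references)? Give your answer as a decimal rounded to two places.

H → fault, frames [H]
G → fault, frames [H, G]
H → hit
W → fault, frames [G, H, W]
G → hit
U → fault, evict H, frames [W, G, U]
W → hit
C → fault, evict G, frames [U, W, C]
M → fault, evict U, frames [W, C, M]
H → fault, evict W, frames [C, M, H]
N → fault, evict C, frames [M, H, N]
C → fault, evict M, frames [H, N, C]
N → hit
W → fault, evict H, frames [C, N, W]
Hits: 4 of 14 references → 4/14 = 0.2857.

0.29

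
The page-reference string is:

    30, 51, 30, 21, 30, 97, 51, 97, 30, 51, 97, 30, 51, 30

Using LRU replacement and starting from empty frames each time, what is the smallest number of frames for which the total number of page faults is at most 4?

4

f=1: 14 faults
f=2: 10 faults
f=3: 5 faults
f=4: 4 faults
Smallest f with faults ≤ 4 is 4.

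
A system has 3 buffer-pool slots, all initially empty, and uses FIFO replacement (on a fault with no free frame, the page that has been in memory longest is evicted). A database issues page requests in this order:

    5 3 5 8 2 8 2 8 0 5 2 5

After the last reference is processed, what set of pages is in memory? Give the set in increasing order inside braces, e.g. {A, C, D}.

{0, 2, 5}

5: fault, frames {5}
3: fault, frames {5,3}
5: hit
8: fault, frames {5,3,8}
2: fault, evict 5, frames {3,8,2}
8: hit
2: hit
8: hit
0: fault, evict 3, frames {8,2,0}
5: fault, evict 8, frames {2,0,5}
2: hit
5: hit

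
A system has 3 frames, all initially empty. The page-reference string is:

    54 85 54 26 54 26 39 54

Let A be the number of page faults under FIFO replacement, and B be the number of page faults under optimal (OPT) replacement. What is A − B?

Under FIFO: F F . F . . F F → 5 faults.
Under OPT: F F . F . . F . → 4 faults.
A − B = 5 − 4 = 1.

1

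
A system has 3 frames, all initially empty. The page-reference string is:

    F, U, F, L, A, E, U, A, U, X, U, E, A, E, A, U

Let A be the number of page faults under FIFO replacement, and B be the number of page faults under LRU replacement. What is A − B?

1

Under FIFO: F F . F F F F . . F . . F F . F → 10 faults.
Under LRU: F F . F F F F . . F . F F . . . → 9 faults.
A − B = 10 − 9 = 1.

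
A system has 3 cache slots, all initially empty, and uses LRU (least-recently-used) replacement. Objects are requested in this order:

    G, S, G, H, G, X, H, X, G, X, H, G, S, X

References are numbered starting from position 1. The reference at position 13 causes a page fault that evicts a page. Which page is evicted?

pos 1: G → miss, frames [G]
pos 2: S → miss, frames [G, S]
pos 3: G → hit
pos 4: H → miss, frames [S, G, H]
pos 5: G → hit
pos 6: X → miss, evict S, frames [H, G, X]
pos 7: H → hit
pos 8: X → hit
pos 9: G → hit
pos 10: X → hit
pos 11: H → hit
pos 12: G → hit
pos 13: S → miss, evict X, frames [H, G, S]
At position 13, page X is evicted.

X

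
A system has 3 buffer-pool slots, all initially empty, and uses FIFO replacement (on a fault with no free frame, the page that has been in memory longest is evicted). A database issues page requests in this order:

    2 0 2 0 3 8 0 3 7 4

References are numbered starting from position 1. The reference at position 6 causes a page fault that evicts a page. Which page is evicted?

2

pos 1: 2 → miss, frames {2}
pos 2: 0 → miss, frames {2,0}
pos 3: 2 → hit
pos 4: 0 → hit
pos 5: 3 → miss, frames {2,0,3}
pos 6: 8 → miss, evict 2, frames {0,3,8}
At position 6, page 2 is evicted.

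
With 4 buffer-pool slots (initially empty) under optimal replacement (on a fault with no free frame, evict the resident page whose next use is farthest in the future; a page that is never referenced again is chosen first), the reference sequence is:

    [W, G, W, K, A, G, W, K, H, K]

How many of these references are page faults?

5

W: miss, frames (W)
G: miss, frames (W G)
W: hit
K: miss, frames (W G K)
A: miss, frames (W G K A)
G: hit
W: hit
K: hit
H: miss, evict A, frames (W G K H)
K: hit
Page faults: 5.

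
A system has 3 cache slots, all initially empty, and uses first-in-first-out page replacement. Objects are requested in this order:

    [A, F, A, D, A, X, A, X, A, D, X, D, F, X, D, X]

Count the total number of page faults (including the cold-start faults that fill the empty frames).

8

A: miss, frames {A}
F: miss, frames {A,F}
A: hit
D: miss, frames {A,F,D}
A: hit
X: miss, evict A, frames {F,D,X}
A: miss, evict F, frames {D,X,A}
X: hit
A: hit
D: hit
X: hit
D: hit
F: miss, evict D, frames {X,A,F}
X: hit
D: miss, evict X, frames {A,F,D}
X: miss, evict A, frames {F,D,X}
Page faults: 8.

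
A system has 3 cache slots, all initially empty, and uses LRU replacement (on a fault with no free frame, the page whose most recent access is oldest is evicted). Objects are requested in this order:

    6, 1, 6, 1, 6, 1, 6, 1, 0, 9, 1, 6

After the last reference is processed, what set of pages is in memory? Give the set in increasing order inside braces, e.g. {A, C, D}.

6 → miss, frames [6]
1 → miss, frames [6, 1]
6 → hit
1 → hit
6 → hit
1 → hit
6 → hit
1 → hit
0 → miss, frames [6, 1, 0]
9 → miss, evict 6, frames [1, 0, 9]
1 → hit
6 → miss, evict 0, frames [9, 1, 6]

{1, 6, 9}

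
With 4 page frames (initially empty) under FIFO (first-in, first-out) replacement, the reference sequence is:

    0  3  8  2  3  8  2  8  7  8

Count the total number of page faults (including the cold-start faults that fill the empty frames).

5

0 → miss, frames [0]
3 → miss, frames [0, 3]
8 → miss, frames [0, 3, 8]
2 → miss, frames [0, 3, 8, 2]
3 → hit
8 → hit
2 → hit
8 → hit
7 → miss, evict 0, frames [3, 8, 2, 7]
8 → hit
Page faults: 5.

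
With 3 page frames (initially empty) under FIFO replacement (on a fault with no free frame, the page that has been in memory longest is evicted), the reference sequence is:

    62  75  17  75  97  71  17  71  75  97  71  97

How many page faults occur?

62 → fault, frames {62}
75 → fault, frames {62,75}
17 → fault, frames {62,75,17}
75 → hit
97 → fault, evict 62, frames {75,17,97}
71 → fault, evict 75, frames {17,97,71}
17 → hit
71 → hit
75 → fault, evict 17, frames {97,71,75}
97 → hit
71 → hit
97 → hit
Page faults: 6.

6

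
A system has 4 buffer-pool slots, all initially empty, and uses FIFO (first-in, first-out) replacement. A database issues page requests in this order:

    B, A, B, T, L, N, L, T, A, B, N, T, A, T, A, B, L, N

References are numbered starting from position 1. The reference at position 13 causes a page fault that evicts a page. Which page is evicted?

pos 1: B -> miss, frames [B]
pos 2: A -> miss, frames [B, A]
pos 3: B -> hit
pos 4: T -> miss, frames [B, A, T]
pos 5: L -> miss, frames [B, A, T, L]
pos 6: N -> miss, evict B, frames [A, T, L, N]
pos 7: L -> hit
pos 8: T -> hit
pos 9: A -> hit
pos 10: B -> miss, evict A, frames [T, L, N, B]
pos 11: N -> hit
pos 12: T -> hit
pos 13: A -> miss, evict T, frames [L, N, B, A]
At position 13, page T is evicted.

T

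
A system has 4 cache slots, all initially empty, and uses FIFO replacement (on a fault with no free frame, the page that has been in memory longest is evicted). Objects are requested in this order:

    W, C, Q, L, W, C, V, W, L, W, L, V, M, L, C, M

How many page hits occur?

8

W -> fault, frames [W]
C -> fault, frames [W, C]
Q -> fault, frames [W, C, Q]
L -> fault, frames [W, C, Q, L]
W -> hit
C -> hit
V -> fault, evict W, frames [C, Q, L, V]
W -> fault, evict C, frames [Q, L, V, W]
L -> hit
W -> hit
L -> hit
V -> hit
M -> fault, evict Q, frames [L, V, W, M]
L -> hit
C -> fault, evict L, frames [V, W, M, C]
M -> hit
Hits: 8.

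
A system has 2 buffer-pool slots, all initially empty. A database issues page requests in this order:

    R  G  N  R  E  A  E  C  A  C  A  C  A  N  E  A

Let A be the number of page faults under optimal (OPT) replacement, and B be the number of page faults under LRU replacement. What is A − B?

-3

Under OPT: F F F . F F . F . . . . . F F . → 8 faults.
Under LRU: F F F F F F . F F . . . . F F F → 11 faults.
A − B = 8 − 11 = -3.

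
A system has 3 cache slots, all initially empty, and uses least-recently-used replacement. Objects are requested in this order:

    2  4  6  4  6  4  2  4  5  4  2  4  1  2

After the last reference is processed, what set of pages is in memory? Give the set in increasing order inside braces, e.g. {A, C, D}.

2 -> fault, frames (2)
4 -> fault, frames (2 4)
6 -> fault, frames (2 4 6)
4 -> hit
6 -> hit
4 -> hit
2 -> hit
4 -> hit
5 -> fault, evict 6, frames (2 4 5)
4 -> hit
2 -> hit
4 -> hit
1 -> fault, evict 5, frames (2 4 1)
2 -> hit

{1, 2, 4}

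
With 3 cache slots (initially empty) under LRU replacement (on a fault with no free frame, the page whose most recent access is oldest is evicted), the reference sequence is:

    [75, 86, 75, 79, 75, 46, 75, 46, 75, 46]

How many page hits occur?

75 -> miss, frames [75]
86 -> miss, frames [75, 86]
75 -> hit
79 -> miss, frames [86, 75, 79]
75 -> hit
46 -> miss, evict 86, frames [79, 75, 46]
75 -> hit
46 -> hit
75 -> hit
46 -> hit
Hits: 6.

6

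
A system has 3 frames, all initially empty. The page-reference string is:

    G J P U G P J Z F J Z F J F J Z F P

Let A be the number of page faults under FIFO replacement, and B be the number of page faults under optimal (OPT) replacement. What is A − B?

Under FIFO: F F F F F . F F F . . . . . . . . F → 9 faults.
Under OPT: F F F F . . F F F . . . . . . . . F → 8 faults.
A − B = 9 − 8 = 1.

1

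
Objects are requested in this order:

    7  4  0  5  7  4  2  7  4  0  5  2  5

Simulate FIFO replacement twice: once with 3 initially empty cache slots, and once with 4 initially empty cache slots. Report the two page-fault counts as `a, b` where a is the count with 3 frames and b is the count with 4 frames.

3 frames: F F F F F F F . . F F . . → 9 faults.
4 frames: F F F F . . F F F F F F . → 10 faults.
10 > 9: adding a frame increased faults — Belady's anomaly.

9, 10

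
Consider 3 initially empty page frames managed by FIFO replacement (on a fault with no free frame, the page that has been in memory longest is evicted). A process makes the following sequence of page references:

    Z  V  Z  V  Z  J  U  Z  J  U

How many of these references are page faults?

Z -> miss, frames [Z]
V -> miss, frames [Z, V]
Z -> hit
V -> hit
Z -> hit
J -> miss, frames [Z, V, J]
U -> miss, evict Z, frames [V, J, U]
Z -> miss, evict V, frames [J, U, Z]
J -> hit
U -> hit
Page faults: 5.

5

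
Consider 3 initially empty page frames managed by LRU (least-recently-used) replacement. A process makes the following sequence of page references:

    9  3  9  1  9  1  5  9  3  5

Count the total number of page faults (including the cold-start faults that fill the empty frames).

5

9 → miss, frames (9)
3 → miss, frames (9 3)
9 → hit
1 → miss, frames (3 9 1)
9 → hit
1 → hit
5 → miss, evict 3, frames (9 1 5)
9 → hit
3 → miss, evict 1, frames (5 9 3)
5 → hit
Page faults: 5.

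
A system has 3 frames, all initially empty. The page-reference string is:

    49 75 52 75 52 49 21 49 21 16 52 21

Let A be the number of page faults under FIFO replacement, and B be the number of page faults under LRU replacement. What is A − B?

2

Under FIFO: F F F . . . F F . F F F → 8 faults.
Under LRU: F F F . . . F . . F F . → 6 faults.
A − B = 8 − 6 = 2.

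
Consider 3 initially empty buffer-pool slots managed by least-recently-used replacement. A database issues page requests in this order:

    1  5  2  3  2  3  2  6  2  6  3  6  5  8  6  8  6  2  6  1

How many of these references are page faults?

9

1 -> fault, frames [1]
5 -> fault, frames [1, 5]
2 -> fault, frames [1, 5, 2]
3 -> fault, evict 1, frames [5, 2, 3]
2 -> hit
3 -> hit
2 -> hit
6 -> fault, evict 5, frames [3, 2, 6]
2 -> hit
6 -> hit
3 -> hit
6 -> hit
5 -> fault, evict 2, frames [3, 6, 5]
8 -> fault, evict 3, frames [6, 5, 8]
6 -> hit
8 -> hit
6 -> hit
2 -> fault, evict 5, frames [8, 6, 2]
6 -> hit
1 -> fault, evict 8, frames [2, 6, 1]
Page faults: 9.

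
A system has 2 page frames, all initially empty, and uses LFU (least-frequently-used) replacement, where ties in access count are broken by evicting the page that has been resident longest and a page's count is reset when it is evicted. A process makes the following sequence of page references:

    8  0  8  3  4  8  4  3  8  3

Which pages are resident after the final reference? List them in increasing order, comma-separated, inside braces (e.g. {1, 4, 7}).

{3, 8}

8 → miss, frames [8]
0 → miss, frames [8, 0]
8 → hit
3 → miss, evict 0, frames [8, 3]
4 → miss, evict 3, frames [8, 4]
8 → hit
4 → hit
3 → miss, evict 4, frames [8, 3]
8 → hit
3 → hit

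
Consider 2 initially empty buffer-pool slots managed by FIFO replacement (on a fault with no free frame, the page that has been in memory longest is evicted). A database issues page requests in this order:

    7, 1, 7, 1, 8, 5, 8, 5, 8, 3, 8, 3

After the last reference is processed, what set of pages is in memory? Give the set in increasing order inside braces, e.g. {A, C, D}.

7 → miss, frames (7)
1 → miss, frames (7 1)
7 → hit
1 → hit
8 → miss, evict 7, frames (1 8)
5 → miss, evict 1, frames (8 5)
8 → hit
5 → hit
8 → hit
3 → miss, evict 8, frames (5 3)
8 → miss, evict 5, frames (3 8)
3 → hit

{3, 8}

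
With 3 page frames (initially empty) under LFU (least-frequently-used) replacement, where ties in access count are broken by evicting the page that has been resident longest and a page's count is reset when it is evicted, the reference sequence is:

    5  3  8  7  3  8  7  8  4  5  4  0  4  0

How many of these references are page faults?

5: miss, frames [5]
3: miss, frames [5, 3]
8: miss, frames [5, 3, 8]
7: miss, evict 5, frames [3, 8, 7]
3: hit
8: hit
7: hit
8: hit
4: miss, evict 3, frames [8, 7, 4]
5: miss, evict 4, frames [8, 7, 5]
4: miss, evict 5, frames [8, 7, 4]
0: miss, evict 4, frames [8, 7, 0]
4: miss, evict 0, frames [8, 7, 4]
0: miss, evict 4, frames [8, 7, 0]
Page faults: 10.

10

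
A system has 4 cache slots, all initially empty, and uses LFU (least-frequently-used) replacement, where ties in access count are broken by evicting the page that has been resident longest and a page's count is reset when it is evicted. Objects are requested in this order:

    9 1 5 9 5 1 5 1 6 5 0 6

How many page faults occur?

9: miss, frames (9)
1: miss, frames (9 1)
5: miss, frames (9 1 5)
9: hit
5: hit
1: hit
5: hit
1: hit
6: miss, frames (9 1 5 6)
5: hit
0: miss, evict 6, frames (9 1 5 0)
6: miss, evict 0, frames (9 1 5 6)
Page faults: 6.

6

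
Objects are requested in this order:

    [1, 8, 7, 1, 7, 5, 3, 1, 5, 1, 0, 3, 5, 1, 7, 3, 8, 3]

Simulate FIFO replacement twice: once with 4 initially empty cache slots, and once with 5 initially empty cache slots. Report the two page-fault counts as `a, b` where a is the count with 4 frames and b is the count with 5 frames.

4 frames: F F F . . F F F . . F . . . F . F F → 10 faults.
5 frames: F F F . . F F . . . F . . F . . F . → 8 faults.
8 < 10: adding a frame reduced faults, as is typical.

10, 8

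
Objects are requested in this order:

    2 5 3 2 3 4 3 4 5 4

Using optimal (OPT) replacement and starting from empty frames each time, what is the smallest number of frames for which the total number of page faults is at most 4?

3

f=1: 10 faults
f=2: 5 faults
f=3: 4 faults
f=4: 4 faults
Smallest f with faults ≤ 4 is 3.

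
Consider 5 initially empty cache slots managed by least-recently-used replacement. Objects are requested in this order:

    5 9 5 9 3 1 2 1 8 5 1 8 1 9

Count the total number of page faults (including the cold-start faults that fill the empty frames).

5 → fault, frames {5}
9 → fault, frames {5,9}
5 → hit
9 → hit
3 → fault, frames {5,9,3}
1 → fault, frames {5,9,3,1}
2 → fault, frames {5,9,3,1,2}
1 → hit
8 → fault, evict 5, frames {9,3,2,1,8}
5 → fault, evict 9, frames {3,2,1,8,5}
1 → hit
8 → hit
1 → hit
9 → fault, evict 3, frames {2,5,8,1,9}
Page faults: 8.

8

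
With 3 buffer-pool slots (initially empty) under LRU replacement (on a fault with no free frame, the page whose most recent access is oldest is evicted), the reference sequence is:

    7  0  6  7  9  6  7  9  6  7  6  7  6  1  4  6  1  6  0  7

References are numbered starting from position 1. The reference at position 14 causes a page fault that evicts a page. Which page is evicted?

9

pos 1: 7 -> fault, frames (7)
pos 2: 0 -> fault, frames (7 0)
pos 3: 6 -> fault, frames (7 0 6)
pos 4: 7 -> hit
pos 5: 9 -> fault, evict 0, frames (6 7 9)
pos 6: 6 -> hit
pos 7: 7 -> hit
pos 8: 9 -> hit
pos 9: 6 -> hit
pos 10: 7 -> hit
pos 11: 6 -> hit
pos 12: 7 -> hit
pos 13: 6 -> hit
pos 14: 1 -> fault, evict 9, frames (7 6 1)
At position 14, page 9 is evicted.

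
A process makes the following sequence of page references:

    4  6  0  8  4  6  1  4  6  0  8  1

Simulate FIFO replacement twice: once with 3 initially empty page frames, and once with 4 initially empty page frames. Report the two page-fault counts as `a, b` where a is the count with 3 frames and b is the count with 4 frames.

3 frames: F F F F F F F . . F F . → 9 faults.
4 frames: F F F F . . F F F F F F → 10 faults.
10 > 9: adding a frame increased faults — Belady's anomaly.

9, 10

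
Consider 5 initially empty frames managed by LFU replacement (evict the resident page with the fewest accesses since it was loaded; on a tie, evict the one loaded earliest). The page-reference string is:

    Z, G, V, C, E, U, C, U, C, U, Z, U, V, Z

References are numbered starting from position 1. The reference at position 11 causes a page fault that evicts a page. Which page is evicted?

pos 1: Z: fault, frames [Z]
pos 2: G: fault, frames [Z, G]
pos 3: V: fault, frames [Z, G, V]
pos 4: C: fault, frames [Z, G, V, C]
pos 5: E: fault, frames [Z, G, V, C, E]
pos 6: U: fault, evict Z, frames [G, V, C, E, U]
pos 7: C: hit
pos 8: U: hit
pos 9: C: hit
pos 10: U: hit
pos 11: Z: fault, evict G, frames [V, C, E, U, Z]
At position 11, page G is evicted.

G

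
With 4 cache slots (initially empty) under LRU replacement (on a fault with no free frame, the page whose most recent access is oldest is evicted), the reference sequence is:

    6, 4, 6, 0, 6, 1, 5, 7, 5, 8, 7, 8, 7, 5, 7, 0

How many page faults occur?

8

6 → fault, frames {6}
4 → fault, frames {6,4}
6 → hit
0 → fault, frames {4,6,0}
6 → hit
1 → fault, frames {4,0,6,1}
5 → fault, evict 4, frames {0,6,1,5}
7 → fault, evict 0, frames {6,1,5,7}
5 → hit
8 → fault, evict 6, frames {1,7,5,8}
7 → hit
8 → hit
7 → hit
5 → hit
7 → hit
0 → fault, evict 1, frames {8,5,7,0}
Page faults: 8.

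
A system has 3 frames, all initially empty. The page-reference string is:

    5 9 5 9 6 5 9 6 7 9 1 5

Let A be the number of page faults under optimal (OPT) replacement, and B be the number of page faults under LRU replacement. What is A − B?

Under OPT: F F . . F . . . F . F . → 5 faults.
Under LRU: F F . . F . . . F . F F → 6 faults.
A − B = 5 − 6 = -1.

-1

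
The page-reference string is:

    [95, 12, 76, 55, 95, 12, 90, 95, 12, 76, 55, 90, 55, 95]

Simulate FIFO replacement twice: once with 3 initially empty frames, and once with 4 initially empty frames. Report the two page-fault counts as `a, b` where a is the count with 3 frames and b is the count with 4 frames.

10, 11

3 frames: F F F F F F F . . F F . . F → 10 faults.
4 frames: F F F F . . F F F F F F . F → 11 faults.
11 > 10: adding a frame increased faults — Belady's anomaly.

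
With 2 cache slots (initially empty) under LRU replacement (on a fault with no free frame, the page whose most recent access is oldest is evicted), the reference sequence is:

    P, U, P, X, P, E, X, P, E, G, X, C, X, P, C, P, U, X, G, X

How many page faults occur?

P: fault, frames {P}
U: fault, frames {P,U}
P: hit
X: fault, evict U, frames {P,X}
P: hit
E: fault, evict X, frames {P,E}
X: fault, evict P, frames {E,X}
P: fault, evict E, frames {X,P}
E: fault, evict X, frames {P,E}
G: fault, evict P, frames {E,G}
X: fault, evict E, frames {G,X}
C: fault, evict G, frames {X,C}
X: hit
P: fault, evict C, frames {X,P}
C: fault, evict X, frames {P,C}
P: hit
U: fault, evict C, frames {P,U}
X: fault, evict P, frames {U,X}
G: fault, evict U, frames {X,G}
X: hit
Page faults: 15.

15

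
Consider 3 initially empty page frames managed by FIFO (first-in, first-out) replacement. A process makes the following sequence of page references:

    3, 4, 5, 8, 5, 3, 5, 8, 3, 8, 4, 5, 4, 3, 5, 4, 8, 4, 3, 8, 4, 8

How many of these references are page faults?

10

3: fault, frames {3}
4: fault, frames {3,4}
5: fault, frames {3,4,5}
8: fault, evict 3, frames {4,5,8}
5: hit
3: fault, evict 4, frames {5,8,3}
5: hit
8: hit
3: hit
8: hit
4: fault, evict 5, frames {8,3,4}
5: fault, evict 8, frames {3,4,5}
4: hit
3: hit
5: hit
4: hit
8: fault, evict 3, frames {4,5,8}
4: hit
3: fault, evict 4, frames {5,8,3}
8: hit
4: fault, evict 5, frames {8,3,4}
8: hit
Page faults: 10.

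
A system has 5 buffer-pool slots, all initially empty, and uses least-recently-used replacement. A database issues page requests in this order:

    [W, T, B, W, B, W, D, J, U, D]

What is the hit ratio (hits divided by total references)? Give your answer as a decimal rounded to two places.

0.40

W -> miss, frames (W)
T -> miss, frames (W T)
B -> miss, frames (W T B)
W -> hit
B -> hit
W -> hit
D -> miss, frames (T B W D)
J -> miss, frames (T B W D J)
U -> miss, evict T, frames (B W D J U)
D -> hit
Hits: 4 of 10 references → 4/10 = 0.4000.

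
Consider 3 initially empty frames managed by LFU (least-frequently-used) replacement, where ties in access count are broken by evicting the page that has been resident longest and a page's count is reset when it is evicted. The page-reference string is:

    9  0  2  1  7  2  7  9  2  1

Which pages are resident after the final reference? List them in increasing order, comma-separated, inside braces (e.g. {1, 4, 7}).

9 → fault, frames {9}
0 → fault, frames {9,0}
2 → fault, frames {9,0,2}
1 → fault, evict 9, frames {0,2,1}
7 → fault, evict 0, frames {2,1,7}
2 → hit
7 → hit
9 → fault, evict 1, frames {2,7,9}
2 → hit
1 → fault, evict 9, frames {2,7,1}

{1, 2, 7}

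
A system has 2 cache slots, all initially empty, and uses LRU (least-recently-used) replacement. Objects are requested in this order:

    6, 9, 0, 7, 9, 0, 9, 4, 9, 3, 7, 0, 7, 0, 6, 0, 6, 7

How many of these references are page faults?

6 -> miss, frames [6]
9 -> miss, frames [6, 9]
0 -> miss, evict 6, frames [9, 0]
7 -> miss, evict 9, frames [0, 7]
9 -> miss, evict 0, frames [7, 9]
0 -> miss, evict 7, frames [9, 0]
9 -> hit
4 -> miss, evict 0, frames [9, 4]
9 -> hit
3 -> miss, evict 4, frames [9, 3]
7 -> miss, evict 9, frames [3, 7]
0 -> miss, evict 3, frames [7, 0]
7 -> hit
0 -> hit
6 -> miss, evict 7, frames [0, 6]
0 -> hit
6 -> hit
7 -> miss, evict 0, frames [6, 7]
Page faults: 12.

12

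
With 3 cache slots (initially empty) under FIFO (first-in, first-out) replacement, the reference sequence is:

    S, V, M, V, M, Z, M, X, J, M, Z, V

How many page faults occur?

S → fault, frames (S)
V → fault, frames (S V)
M → fault, frames (S V M)
V → hit
M → hit
Z → fault, evict S, frames (V M Z)
M → hit
X → fault, evict V, frames (M Z X)
J → fault, evict M, frames (Z X J)
M → fault, evict Z, frames (X J M)
Z → fault, evict X, frames (J M Z)
V → fault, evict J, frames (M Z V)
Page faults: 9.

9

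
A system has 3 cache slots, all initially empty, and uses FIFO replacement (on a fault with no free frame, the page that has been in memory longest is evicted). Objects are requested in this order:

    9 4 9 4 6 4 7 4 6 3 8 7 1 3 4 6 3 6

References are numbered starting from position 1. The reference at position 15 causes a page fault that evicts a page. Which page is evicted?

pos 1: 9 -> miss, frames {9}
pos 2: 4 -> miss, frames {9,4}
pos 3: 9 -> hit
pos 4: 4 -> hit
pos 5: 6 -> miss, frames {9,4,6}
pos 6: 4 -> hit
pos 7: 7 -> miss, evict 9, frames {4,6,7}
pos 8: 4 -> hit
pos 9: 6 -> hit
pos 10: 3 -> miss, evict 4, frames {6,7,3}
pos 11: 8 -> miss, evict 6, frames {7,3,8}
pos 12: 7 -> hit
pos 13: 1 -> miss, evict 7, frames {3,8,1}
pos 14: 3 -> hit
pos 15: 4 -> miss, evict 3, frames {8,1,4}
At position 15, page 3 is evicted.

3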